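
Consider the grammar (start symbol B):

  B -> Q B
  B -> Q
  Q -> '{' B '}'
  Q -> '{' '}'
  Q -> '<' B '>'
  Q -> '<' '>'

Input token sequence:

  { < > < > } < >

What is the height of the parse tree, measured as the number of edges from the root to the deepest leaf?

5

[B [Q { [B [Q < >] [B [Q < >]]] }] [B [Q < >]]]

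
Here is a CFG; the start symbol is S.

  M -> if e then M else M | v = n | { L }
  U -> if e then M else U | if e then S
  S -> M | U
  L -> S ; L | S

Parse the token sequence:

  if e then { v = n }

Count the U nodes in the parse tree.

[S [U if e then [S [M { [L [S [M v = n]]] }]]]]

1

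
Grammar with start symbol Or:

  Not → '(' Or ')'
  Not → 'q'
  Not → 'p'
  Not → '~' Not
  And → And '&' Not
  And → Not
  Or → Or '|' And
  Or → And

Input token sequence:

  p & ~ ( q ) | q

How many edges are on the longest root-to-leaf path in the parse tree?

8

[Or [Or [And [And [Not p]] & [Not ~ [Not ( [Or [And [Not q]]] )]]]] | [And [Not q]]]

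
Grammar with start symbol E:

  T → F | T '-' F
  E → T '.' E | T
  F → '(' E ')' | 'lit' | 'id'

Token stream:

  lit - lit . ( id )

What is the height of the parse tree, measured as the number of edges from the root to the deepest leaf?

[E [T [T [F lit]] - [F lit]] . [E [T [F ( [E [T [F id]]] )]]]]

7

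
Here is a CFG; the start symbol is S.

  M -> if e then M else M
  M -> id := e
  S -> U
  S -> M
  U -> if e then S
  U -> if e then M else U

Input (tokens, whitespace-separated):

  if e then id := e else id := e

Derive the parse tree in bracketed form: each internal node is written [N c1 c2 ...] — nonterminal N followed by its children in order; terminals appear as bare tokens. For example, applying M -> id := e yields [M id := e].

[S [M if e then [M id := e] else [M id := e]]]

S
M
if e then M else M
if e then id := e else M
if e then id := e else id := e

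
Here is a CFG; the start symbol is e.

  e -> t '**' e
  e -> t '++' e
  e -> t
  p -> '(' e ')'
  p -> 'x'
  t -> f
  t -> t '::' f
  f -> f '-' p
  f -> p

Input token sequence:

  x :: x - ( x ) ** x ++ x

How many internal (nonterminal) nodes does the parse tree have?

[e [t [t [f [p x]]] :: [f [f [p x]] - [p ( [e [t [f [p x]]]] )]]] ** [e [t [f [p x]]] ++ [e [t [f [p x]]]]]]

21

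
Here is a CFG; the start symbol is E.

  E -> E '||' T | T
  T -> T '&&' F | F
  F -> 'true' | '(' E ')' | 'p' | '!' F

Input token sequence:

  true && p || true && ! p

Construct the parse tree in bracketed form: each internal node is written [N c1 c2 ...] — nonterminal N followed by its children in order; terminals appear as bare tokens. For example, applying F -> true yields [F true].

[E [E [T [T [F true]] && [F p]]] || [T [T [F true]] && [F ! [F p]]]]

E
E || T
T || T
T && F || T
F && F || T
true && F || T
true && p || T
true && p || T && F
true && p || F && F
true && p || true && F
true && p || true && ! F
true && p || true && ! p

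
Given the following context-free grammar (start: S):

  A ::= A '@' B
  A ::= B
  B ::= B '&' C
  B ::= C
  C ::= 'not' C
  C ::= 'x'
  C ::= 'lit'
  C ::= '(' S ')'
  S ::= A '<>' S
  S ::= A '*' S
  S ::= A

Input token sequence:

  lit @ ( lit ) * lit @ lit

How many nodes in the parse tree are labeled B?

5

[S [A [A [B [C lit]]] @ [B [C ( [S [A [B [C lit]]]] )]]] * [S [A [A [B [C lit]]] @ [B [C lit]]]]]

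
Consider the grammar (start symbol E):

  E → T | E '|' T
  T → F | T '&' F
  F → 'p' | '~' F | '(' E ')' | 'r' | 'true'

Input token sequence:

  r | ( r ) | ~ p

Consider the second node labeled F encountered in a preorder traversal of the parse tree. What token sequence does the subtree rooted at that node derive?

[E [E [E [T [F r]]] | [T [F ( [E [T [F r]]] )]]] | [T [F ~ [F p]]]]

( r )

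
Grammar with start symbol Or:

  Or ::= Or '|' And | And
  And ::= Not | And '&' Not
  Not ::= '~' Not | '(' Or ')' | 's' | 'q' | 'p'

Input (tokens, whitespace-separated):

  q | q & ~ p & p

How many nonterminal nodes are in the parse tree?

[Or [Or [And [Not q]]] | [And [And [And [Not q]] & [Not ~ [Not p]]] & [Not p]]]

11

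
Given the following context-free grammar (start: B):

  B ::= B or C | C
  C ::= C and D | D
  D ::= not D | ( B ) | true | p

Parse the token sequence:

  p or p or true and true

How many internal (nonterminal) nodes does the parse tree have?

[B [B [B [C [D p]]] or [C [D p]]] or [C [C [D true]] and [D true]]]

11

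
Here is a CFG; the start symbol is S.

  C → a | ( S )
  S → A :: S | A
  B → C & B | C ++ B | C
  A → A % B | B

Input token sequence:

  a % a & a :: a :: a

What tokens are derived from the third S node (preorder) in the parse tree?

a

[S [A [A [B [C a]]] % [B [C a] & [B [C a]]]] :: [S [A [B [C a]]] :: [S [A [B [C a]]]]]]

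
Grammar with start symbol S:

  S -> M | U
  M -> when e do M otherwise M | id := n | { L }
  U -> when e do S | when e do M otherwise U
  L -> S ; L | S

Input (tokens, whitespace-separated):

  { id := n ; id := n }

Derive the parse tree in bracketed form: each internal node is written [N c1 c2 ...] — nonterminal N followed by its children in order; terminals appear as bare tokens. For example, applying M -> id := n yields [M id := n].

[S [M { [L [S [M id := n]] ; [L [S [M id := n]]]] }]]

S
M
{ L }
{ S ; L }
{ M ; L }
{ id := n ; L }
{ id := n ; S }
{ id := n ; M }
{ id := n ; id := n }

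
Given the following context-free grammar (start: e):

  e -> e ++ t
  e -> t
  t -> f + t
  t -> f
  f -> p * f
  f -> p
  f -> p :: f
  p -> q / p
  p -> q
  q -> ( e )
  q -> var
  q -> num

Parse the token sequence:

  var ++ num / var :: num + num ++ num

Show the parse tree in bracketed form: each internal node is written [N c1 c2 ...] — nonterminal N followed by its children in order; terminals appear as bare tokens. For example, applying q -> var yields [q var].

[e [e [e [t [f [p [q var]]]]] ++ [t [f [p [q num] / [p [q var]]] :: [f [p [q num]]]] + [t [f [p [q num]]]]]] ++ [t [f [p [q num]]]]]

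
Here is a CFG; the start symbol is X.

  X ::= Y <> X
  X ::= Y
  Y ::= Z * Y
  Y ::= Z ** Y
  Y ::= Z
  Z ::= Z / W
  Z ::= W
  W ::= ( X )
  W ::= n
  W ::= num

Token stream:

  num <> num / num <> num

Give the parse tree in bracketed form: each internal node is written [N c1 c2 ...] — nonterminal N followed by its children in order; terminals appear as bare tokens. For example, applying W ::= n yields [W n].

[X [Y [Z [W num]]] <> [X [Y [Z [Z [W num]] / [W num]]] <> [X [Y [Z [W num]]]]]]

X
Y <> X
Z <> X
W <> X
num <> X
num <> Y <> X
num <> Z <> X
num <> Z / W <> X
num <> W / W <> X
num <> num / W <> X
num <> num / num <> X
num <> num / num <> Y
num <> num / num <> Z
num <> num / num <> W
num <> num / num <> num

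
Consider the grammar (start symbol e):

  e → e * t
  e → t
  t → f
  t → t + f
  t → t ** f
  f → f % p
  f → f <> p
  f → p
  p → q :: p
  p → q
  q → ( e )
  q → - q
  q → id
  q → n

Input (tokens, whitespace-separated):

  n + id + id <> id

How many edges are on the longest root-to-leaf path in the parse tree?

7

[e [t [t [t [f [p [q n]]]] + [f [p [q id]]]] + [f [f [p [q id]]] <> [p [q id]]]]]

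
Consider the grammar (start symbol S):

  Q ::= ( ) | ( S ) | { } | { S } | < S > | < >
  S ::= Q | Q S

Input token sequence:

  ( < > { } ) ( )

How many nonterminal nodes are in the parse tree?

8

[S [Q ( [S [Q < >] [S [Q { }]]] )] [S [Q ( )]]]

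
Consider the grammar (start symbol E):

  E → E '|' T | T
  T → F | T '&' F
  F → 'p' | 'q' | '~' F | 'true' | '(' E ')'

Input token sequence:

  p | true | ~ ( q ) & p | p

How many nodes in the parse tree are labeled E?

[E [E [E [E [T [F p]]] | [T [F true]]] | [T [T [F ~ [F ( [E [T [F q]]] )]]] & [F p]]] | [T [F p]]]

5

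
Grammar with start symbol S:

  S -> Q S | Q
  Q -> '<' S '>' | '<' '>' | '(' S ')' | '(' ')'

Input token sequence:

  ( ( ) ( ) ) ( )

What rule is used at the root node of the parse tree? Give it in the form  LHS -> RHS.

S -> Q S

[S [Q ( [S [Q ( )] [S [Q ( )]]] )] [S [Q ( )]]]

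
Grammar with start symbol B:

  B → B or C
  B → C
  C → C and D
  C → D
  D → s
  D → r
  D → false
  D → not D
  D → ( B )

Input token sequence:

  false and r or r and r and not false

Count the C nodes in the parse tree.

5

[B [B [C [C [D false]] and [D r]]] or [C [C [C [D r]] and [D r]] and [D not [D false]]]]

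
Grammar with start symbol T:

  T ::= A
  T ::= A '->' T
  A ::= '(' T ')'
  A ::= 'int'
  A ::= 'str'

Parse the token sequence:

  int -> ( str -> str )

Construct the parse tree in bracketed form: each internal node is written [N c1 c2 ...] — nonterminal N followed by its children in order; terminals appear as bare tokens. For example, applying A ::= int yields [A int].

[T [A int] -> [T [A ( [T [A str] -> [T [A str]]] )]]]

T
A -> T
int -> T
int -> A
int -> ( T )
int -> ( A -> T )
int -> ( str -> T )
int -> ( str -> A )
int -> ( str -> str )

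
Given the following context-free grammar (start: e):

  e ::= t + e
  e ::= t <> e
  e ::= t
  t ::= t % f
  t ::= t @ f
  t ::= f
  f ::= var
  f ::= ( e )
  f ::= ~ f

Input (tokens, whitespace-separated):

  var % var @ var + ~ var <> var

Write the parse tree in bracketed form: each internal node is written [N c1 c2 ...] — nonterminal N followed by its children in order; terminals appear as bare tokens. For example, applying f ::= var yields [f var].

[e [t [t [t [f var]] % [f var]] @ [f var]] + [e [t [f ~ [f var]]] <> [e [t [f var]]]]]

e
t + e
t @ f + e
t % f @ f + e
f % f @ f + e
var % f @ f + e
var % var @ f + e
var % var @ var + e
var % var @ var + t <> e
var % var @ var + f <> e
var % var @ var + ~ f <> e
var % var @ var + ~ var <> e
var % var @ var + ~ var <> t
var % var @ var + ~ var <> f
var % var @ var + ~ var <> var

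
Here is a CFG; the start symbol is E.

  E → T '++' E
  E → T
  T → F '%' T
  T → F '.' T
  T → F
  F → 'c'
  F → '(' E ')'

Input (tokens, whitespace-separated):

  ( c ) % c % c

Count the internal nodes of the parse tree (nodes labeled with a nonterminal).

[E [T [F ( [E [T [F c]]] )] % [T [F c] % [T [F c]]]]]

10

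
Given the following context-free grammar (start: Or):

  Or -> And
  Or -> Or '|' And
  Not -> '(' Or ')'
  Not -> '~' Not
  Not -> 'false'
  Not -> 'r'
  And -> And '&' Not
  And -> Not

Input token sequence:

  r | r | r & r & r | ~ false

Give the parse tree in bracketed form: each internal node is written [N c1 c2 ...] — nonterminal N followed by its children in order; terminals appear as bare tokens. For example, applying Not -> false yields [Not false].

[Or [Or [Or [Or [And [Not r]]] | [And [Not r]]] | [And [And [And [Not r]] & [Not r]] & [Not r]]] | [And [Not ~ [Not false]]]]

Or
Or | And
Or | And | And
Or | And | And | And
And | And | And | And
Not | And | And | And
r | And | And | And
r | Not | And | And
r | r | And | And
r | r | And & Not | And
r | r | And & Not & Not | And
r | r | Not & Not & Not | And
r | r | r & Not & Not | And
r | r | r & r & Not | And
r | r | r & r & r | And
r | r | r & r & r | Not
r | r | r & r & r | ~ Not
r | r | r & r & r | ~ false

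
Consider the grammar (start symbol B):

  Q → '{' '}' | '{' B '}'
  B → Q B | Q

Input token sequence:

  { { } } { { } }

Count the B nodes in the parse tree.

[B [Q { [B [Q { }]] }] [B [Q { [B [Q { }]] }]]]

4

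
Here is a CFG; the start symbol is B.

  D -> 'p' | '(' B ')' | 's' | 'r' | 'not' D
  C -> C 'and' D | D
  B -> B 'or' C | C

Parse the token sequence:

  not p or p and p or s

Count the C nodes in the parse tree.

4

[B [B [B [C [D not [D p]]]] or [C [C [D p]] and [D p]]] or [C [D s]]]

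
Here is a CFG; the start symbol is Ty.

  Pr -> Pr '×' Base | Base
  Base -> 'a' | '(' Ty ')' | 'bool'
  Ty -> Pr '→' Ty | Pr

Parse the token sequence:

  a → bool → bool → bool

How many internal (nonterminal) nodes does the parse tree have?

12

[Ty [Pr [Base a]] → [Ty [Pr [Base bool]] → [Ty [Pr [Base bool]] → [Ty [Pr [Base bool]]]]]]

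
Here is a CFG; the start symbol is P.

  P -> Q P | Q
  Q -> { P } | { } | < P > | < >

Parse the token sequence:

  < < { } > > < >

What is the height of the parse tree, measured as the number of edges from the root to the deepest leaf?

6

[P [Q < [P [Q < [P [Q { }]] >]] >] [P [Q < >]]]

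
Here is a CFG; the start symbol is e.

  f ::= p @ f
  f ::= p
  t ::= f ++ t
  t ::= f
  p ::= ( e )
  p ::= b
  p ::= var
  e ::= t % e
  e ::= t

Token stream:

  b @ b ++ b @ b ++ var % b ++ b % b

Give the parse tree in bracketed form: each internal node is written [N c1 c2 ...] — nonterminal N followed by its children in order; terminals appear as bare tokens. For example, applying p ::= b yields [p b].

[e [t [f [p b] @ [f [p b]]] ++ [t [f [p b] @ [f [p b]]] ++ [t [f [p var]]]]] % [e [t [f [p b]] ++ [t [f [p b]]]] % [e [t [f [p b]]]]]]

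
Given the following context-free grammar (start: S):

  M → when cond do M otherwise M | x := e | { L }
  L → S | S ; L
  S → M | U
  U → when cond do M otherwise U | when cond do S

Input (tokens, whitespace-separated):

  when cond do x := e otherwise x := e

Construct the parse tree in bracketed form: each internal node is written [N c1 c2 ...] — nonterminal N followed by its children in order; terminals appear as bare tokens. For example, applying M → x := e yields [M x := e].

[S [M when cond do [M x := e] otherwise [M x := e]]]

S
M
when cond do M otherwise M
when cond do x := e otherwise M
when cond do x := e otherwise x := e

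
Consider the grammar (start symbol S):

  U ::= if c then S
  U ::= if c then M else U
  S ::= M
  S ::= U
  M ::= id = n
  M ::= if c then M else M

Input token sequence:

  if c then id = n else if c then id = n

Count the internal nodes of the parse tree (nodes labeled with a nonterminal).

6

[S [U if c then [M id = n] else [U if c then [S [M id = n]]]]]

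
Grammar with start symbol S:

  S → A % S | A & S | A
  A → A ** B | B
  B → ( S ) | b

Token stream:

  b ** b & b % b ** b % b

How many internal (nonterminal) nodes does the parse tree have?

16

[S [A [A [B b]] ** [B b]] & [S [A [B b]] % [S [A [A [B b]] ** [B b]] % [S [A [B b]]]]]]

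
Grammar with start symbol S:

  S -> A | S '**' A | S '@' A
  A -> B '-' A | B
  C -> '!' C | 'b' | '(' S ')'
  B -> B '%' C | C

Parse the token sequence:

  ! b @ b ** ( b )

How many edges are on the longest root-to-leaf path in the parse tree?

8

[S [S [S [A [B [C ! [C b]]]]] @ [A [B [C b]]]] ** [A [B [C ( [S [A [B [C b]]]] )]]]]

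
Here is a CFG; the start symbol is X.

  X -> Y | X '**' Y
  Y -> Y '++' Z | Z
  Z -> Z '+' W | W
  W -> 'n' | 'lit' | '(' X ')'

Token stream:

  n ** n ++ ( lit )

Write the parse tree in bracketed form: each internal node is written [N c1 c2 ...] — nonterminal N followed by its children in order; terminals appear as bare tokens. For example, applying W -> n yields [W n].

X
X ** Y
Y ** Y
Z ** Y
W ** Y
n ** Y
n ** Y ++ Z
n ** Z ++ Z
n ** W ++ Z
n ** n ++ Z
n ** n ++ W
n ** n ++ ( X )
n ** n ++ ( Y )
n ** n ++ ( Z )
n ** n ++ ( W )
n ** n ++ ( lit )

[X [X [Y [Z [W n]]]] ** [Y [Y [Z [W n]]] ++ [Z [W ( [X [Y [Z [W lit]]]] )]]]]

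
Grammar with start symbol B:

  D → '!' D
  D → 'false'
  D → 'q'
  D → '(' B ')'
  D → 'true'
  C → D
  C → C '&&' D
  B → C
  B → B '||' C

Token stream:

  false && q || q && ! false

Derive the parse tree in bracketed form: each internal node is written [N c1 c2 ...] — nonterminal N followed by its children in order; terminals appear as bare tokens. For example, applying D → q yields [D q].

[B [B [C [C [D false]] && [D q]]] || [C [C [D q]] && [D ! [D false]]]]

B
B || C
C || C
C && D || C
D && D || C
false && D || C
false && q || C
false && q || C && D
false && q || D && D
false && q || q && D
false && q || q && ! D
false && q || q && ! false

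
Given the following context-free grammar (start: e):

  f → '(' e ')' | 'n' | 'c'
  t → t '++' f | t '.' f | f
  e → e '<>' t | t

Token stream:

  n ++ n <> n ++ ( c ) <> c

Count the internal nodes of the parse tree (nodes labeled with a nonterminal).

[e [e [e [t [t [f n]] ++ [f n]]] <> [t [t [f n]] ++ [f ( [e [t [f c]]] )]]] <> [t [f c]]]

16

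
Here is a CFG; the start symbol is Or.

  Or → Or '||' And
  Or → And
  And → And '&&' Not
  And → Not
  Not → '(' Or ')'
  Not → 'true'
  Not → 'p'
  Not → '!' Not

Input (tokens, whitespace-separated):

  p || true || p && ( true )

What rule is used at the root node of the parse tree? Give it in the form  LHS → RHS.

Or → Or '||' And

[Or [Or [Or [And [Not p]]] || [And [Not true]]] || [And [And [Not p]] && [Not ( [Or [And [Not true]]] )]]]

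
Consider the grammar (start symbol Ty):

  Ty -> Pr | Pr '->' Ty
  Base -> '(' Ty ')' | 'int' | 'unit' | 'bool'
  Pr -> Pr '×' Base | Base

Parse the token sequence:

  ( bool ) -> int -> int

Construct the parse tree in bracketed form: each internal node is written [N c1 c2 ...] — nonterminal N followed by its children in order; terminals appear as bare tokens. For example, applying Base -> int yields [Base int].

Ty
Pr -> Ty
Base -> Ty
( Ty ) -> Ty
( Pr ) -> Ty
( Base ) -> Ty
( bool ) -> Ty
( bool ) -> Pr -> Ty
( bool ) -> Base -> Ty
( bool ) -> int -> Ty
( bool ) -> int -> Pr
( bool ) -> int -> Base
( bool ) -> int -> int

[Ty [Pr [Base ( [Ty [Pr [Base bool]]] )]] -> [Ty [Pr [Base int]] -> [Ty [Pr [Base int]]]]]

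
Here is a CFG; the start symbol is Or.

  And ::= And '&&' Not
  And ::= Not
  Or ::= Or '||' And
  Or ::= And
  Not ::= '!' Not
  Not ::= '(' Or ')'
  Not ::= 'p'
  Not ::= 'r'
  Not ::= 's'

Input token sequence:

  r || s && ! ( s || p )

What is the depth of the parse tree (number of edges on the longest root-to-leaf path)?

8

[Or [Or [And [Not r]]] || [And [And [Not s]] && [Not ! [Not ( [Or [Or [And [Not s]]] || [And [Not p]]] )]]]]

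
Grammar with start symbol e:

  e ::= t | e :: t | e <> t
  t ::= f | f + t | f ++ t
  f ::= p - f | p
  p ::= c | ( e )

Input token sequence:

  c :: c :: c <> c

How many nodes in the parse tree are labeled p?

4

[e [e [e [e [t [f [p c]]]] :: [t [f [p c]]]] :: [t [f [p c]]]] <> [t [f [p c]]]]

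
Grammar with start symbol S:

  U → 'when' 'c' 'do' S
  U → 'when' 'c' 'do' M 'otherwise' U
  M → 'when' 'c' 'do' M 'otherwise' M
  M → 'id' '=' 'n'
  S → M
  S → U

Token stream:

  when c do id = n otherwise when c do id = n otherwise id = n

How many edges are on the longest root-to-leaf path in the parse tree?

4

[S [M when c do [M id = n] otherwise [M when c do [M id = n] otherwise [M id = n]]]]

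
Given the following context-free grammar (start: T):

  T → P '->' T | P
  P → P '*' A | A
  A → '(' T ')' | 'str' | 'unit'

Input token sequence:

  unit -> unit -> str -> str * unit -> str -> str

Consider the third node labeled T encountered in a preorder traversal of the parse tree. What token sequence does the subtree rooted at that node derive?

str -> str * unit -> str -> str

[T [P [A unit]] -> [T [P [A unit]] -> [T [P [A str]] -> [T [P [P [A str]] * [A unit]] -> [T [P [A str]] -> [T [P [A str]]]]]]]]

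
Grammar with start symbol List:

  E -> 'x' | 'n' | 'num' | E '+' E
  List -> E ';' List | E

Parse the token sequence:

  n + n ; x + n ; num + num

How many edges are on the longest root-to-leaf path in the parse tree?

[List [E [E n] + [E n]] ; [List [E [E x] + [E n]] ; [List [E [E num] + [E num]]]]]

5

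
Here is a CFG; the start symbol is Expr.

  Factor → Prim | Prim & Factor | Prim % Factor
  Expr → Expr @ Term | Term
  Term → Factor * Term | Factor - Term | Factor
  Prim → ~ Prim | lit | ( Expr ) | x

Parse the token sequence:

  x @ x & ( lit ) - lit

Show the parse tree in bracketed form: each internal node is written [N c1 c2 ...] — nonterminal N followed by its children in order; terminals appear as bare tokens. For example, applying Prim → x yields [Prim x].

Expr
Expr @ Term
Term @ Term
Factor @ Term
Prim @ Term
x @ Term
x @ Factor - Term
x @ Prim & Factor - Term
x @ x & Factor - Term
x @ x & Prim - Term
x @ x & ( Expr ) - Term
x @ x & ( Term ) - Term
x @ x & ( Factor ) - Term
x @ x & ( Prim ) - Term
x @ x & ( lit ) - Term
x @ x & ( lit ) - Factor
x @ x & ( lit ) - Prim
x @ x & ( lit ) - lit

[Expr [Expr [Term [Factor [Prim x]]]] @ [Term [Factor [Prim x] & [Factor [Prim ( [Expr [Term [Factor [Prim lit]]]] )]]] - [Term [Factor [Prim lit]]]]]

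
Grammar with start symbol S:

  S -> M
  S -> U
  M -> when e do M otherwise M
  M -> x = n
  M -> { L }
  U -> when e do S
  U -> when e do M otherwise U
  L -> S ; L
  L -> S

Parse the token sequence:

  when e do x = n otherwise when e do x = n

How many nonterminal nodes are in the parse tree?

6

[S [U when e do [M x = n] otherwise [U when e do [S [M x = n]]]]]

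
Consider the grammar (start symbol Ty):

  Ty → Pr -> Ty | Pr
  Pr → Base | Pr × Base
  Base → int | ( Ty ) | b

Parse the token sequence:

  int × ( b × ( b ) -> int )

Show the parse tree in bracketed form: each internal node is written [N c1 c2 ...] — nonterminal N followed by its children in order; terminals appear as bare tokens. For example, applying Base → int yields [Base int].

Ty
Pr
Pr × Base
Base × Base
int × Base
int × ( Ty )
int × ( Pr -> Ty )
int × ( Pr × Base -> Ty )
int × ( Base × Base -> Ty )
int × ( b × Base -> Ty )
int × ( b × ( Ty ) -> Ty )
int × ( b × ( Pr ) -> Ty )
int × ( b × ( Base ) -> Ty )
int × ( b × ( b ) -> Ty )
int × ( b × ( b ) -> Pr )
int × ( b × ( b ) -> Base )
int × ( b × ( b ) -> int )

[Ty [Pr [Pr [Base int]] × [Base ( [Ty [Pr [Pr [Base b]] × [Base ( [Ty [Pr [Base b]]] )]] -> [Ty [Pr [Base int]]]] )]]]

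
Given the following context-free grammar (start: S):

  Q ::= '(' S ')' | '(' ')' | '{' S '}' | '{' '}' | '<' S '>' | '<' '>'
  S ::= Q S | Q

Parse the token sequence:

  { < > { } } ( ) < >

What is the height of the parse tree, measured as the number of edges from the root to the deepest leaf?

[S [Q { [S [Q < >] [S [Q { }]]] }] [S [Q ( )] [S [Q < >]]]]

5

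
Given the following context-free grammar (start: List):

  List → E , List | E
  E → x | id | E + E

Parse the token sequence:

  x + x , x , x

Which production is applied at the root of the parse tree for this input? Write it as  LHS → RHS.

List → E , List

[List [E [E x] + [E x]] , [List [E x] , [List [E x]]]]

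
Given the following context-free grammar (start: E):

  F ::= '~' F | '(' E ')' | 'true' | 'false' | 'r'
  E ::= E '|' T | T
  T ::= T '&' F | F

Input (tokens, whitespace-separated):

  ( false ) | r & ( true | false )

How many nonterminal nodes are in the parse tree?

17

[E [E [T [F ( [E [T [F false]]] )]]] | [T [T [F r]] & [F ( [E [E [T [F true]]] | [T [F false]]] )]]]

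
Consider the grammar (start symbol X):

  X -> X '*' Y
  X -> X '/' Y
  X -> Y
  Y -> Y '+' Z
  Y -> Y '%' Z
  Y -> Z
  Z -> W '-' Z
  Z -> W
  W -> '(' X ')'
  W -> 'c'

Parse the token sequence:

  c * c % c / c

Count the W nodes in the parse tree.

[X [X [X [Y [Z [W c]]]] * [Y [Y [Z [W c]]] % [Z [W c]]]] / [Y [Z [W c]]]]

4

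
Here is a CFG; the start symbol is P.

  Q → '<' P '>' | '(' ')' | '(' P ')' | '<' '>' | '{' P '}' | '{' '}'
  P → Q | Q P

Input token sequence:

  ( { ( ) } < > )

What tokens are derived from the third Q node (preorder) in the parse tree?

[P [Q ( [P [Q { [P [Q ( )]] }] [P [Q < >]]] )]]

( )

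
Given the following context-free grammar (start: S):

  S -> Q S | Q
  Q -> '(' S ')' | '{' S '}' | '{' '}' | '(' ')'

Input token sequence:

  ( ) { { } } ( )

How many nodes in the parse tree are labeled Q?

4

[S [Q ( )] [S [Q { [S [Q { }]] }] [S [Q ( )]]]]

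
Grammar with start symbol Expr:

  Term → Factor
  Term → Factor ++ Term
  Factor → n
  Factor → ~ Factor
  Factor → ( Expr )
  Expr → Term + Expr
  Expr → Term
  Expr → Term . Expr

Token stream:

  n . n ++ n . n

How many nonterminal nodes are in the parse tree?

11

[Expr [Term [Factor n]] . [Expr [Term [Factor n] ++ [Term [Factor n]]] . [Expr [Term [Factor n]]]]]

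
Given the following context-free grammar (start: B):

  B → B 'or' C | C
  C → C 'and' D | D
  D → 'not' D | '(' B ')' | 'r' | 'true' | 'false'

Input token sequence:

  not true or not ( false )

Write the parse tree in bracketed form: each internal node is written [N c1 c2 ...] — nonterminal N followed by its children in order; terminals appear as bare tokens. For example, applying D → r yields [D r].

B
B or C
C or C
D or C
not D or C
not true or C
not true or D
not true or not D
not true or not ( B )
not true or not ( C )
not true or not ( D )
not true or not ( false )

[B [B [C [D not [D true]]]] or [C [D not [D ( [B [C [D false]]] )]]]]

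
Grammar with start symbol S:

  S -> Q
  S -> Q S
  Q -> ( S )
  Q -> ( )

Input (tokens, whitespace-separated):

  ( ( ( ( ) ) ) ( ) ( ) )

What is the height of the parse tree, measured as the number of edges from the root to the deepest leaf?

8

[S [Q ( [S [Q ( [S [Q ( [S [Q ( )]] )]] )] [S [Q ( )] [S [Q ( )]]]] )]]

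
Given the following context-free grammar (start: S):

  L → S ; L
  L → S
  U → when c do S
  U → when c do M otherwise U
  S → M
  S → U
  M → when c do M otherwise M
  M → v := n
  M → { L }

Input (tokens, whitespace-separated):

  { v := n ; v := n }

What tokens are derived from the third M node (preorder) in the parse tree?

v := n

[S [M { [L [S [M v := n]] ; [L [S [M v := n]]]] }]]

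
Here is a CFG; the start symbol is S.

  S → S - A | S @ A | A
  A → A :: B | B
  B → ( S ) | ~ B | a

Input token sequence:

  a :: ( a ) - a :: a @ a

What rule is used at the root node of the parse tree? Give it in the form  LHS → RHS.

[S [S [S [A [A [B a]] :: [B ( [S [A [B a]]] )]]] - [A [A [B a]] :: [B a]]] @ [A [B a]]]

S → S @ A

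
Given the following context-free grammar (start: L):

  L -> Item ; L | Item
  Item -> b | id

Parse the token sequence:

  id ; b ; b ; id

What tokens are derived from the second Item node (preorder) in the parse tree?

[L [Item id] ; [L [Item b] ; [L [Item b] ; [L [Item id]]]]]

b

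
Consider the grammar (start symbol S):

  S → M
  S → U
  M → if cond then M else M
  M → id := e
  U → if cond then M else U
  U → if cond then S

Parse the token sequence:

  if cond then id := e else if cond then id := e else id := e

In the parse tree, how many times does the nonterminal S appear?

1

[S [M if cond then [M id := e] else [M if cond then [M id := e] else [M id := e]]]]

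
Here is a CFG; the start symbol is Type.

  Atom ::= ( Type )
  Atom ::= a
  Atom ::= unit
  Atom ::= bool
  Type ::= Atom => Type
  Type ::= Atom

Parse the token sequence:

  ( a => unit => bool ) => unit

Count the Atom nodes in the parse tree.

[Type [Atom ( [Type [Atom a] => [Type [Atom unit] => [Type [Atom bool]]]] )] => [Type [Atom unit]]]

5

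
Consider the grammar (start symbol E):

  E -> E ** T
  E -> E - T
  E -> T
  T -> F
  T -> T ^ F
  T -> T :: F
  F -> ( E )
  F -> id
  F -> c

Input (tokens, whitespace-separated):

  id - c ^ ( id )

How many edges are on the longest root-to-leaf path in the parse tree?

6

[E [E [T [F id]]] - [T [T [F c]] ^ [F ( [E [T [F id]]] )]]]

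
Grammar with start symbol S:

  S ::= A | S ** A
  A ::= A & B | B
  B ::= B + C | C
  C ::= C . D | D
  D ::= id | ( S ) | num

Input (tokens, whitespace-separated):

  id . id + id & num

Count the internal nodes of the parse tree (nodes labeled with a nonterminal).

14

[S [A [A [B [B [C [C [D id]] . [D id]]] + [C [D id]]]] & [B [C [D num]]]]]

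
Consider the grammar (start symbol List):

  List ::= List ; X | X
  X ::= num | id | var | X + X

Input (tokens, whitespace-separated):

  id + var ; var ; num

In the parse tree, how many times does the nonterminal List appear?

3

[List [List [List [X [X id] + [X var]]] ; [X var]] ; [X num]]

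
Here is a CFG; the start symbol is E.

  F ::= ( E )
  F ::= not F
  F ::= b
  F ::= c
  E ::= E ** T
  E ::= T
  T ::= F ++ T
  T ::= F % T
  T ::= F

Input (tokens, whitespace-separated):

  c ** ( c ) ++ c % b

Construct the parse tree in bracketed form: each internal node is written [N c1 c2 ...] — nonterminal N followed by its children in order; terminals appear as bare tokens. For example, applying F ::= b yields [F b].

E
E ** T
T ** T
F ** T
c ** T
c ** F ++ T
c ** ( E ) ++ T
c ** ( T ) ++ T
c ** ( F ) ++ T
c ** ( c ) ++ T
c ** ( c ) ++ F % T
c ** ( c ) ++ c % T
c ** ( c ) ++ c % F
c ** ( c ) ++ c % b

[E [E [T [F c]]] ** [T [F ( [E [T [F c]]] )] ++ [T [F c] % [T [F b]]]]]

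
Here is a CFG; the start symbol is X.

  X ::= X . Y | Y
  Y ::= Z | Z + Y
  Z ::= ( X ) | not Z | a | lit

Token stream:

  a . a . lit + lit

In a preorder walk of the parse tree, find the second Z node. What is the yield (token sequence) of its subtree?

[X [X [X [Y [Z a]]] . [Y [Z a]]] . [Y [Z lit] + [Y [Z lit]]]]

a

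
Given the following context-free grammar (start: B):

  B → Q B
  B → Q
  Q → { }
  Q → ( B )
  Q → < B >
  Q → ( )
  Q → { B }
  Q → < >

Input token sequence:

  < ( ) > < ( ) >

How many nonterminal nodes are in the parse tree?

[B [Q < [B [Q ( )]] >] [B [Q < [B [Q ( )]] >]]]

8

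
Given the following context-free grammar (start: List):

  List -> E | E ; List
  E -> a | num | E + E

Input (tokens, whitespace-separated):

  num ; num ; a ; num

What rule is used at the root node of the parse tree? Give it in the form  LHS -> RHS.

List -> E ; List

[List [E num] ; [List [E num] ; [List [E a] ; [List [E num]]]]]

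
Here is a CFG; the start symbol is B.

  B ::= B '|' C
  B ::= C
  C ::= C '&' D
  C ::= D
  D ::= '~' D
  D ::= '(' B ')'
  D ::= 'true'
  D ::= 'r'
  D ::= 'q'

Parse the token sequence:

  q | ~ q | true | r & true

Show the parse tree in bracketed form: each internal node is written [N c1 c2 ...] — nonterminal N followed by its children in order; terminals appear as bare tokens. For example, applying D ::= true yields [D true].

B
B | C
B | C | C
B | C | C | C
C | C | C | C
D | C | C | C
q | C | C | C
q | D | C | C
q | ~ D | C | C
q | ~ q | C | C
q | ~ q | D | C
q | ~ q | true | C
q | ~ q | true | C & D
q | ~ q | true | D & D
q | ~ q | true | r & D
q | ~ q | true | r & true

[B [B [B [B [C [D q]]] | [C [D ~ [D q]]]] | [C [D true]]] | [C [C [D r]] & [D true]]]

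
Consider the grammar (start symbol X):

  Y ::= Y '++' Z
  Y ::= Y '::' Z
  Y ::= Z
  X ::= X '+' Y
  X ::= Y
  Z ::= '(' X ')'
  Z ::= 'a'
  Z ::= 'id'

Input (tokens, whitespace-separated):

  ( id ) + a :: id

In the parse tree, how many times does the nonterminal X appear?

3

[X [X [Y [Z ( [X [Y [Z id]]] )]]] + [Y [Y [Z a]] :: [Z id]]]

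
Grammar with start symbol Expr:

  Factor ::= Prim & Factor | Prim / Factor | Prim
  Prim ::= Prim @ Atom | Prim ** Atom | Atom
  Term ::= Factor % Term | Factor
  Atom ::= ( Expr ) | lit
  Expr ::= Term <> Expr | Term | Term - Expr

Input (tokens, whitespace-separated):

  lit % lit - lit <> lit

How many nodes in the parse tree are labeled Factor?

[Expr [Term [Factor [Prim [Atom lit]]] % [Term [Factor [Prim [Atom lit]]]]] - [Expr [Term [Factor [Prim [Atom lit]]]] <> [Expr [Term [Factor [Prim [Atom lit]]]]]]]

4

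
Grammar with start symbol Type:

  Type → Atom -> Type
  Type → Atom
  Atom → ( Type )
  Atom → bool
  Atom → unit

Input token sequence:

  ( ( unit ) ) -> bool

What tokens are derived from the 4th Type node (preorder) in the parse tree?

bool

[Type [Atom ( [Type [Atom ( [Type [Atom unit]] )]] )] -> [Type [Atom bool]]]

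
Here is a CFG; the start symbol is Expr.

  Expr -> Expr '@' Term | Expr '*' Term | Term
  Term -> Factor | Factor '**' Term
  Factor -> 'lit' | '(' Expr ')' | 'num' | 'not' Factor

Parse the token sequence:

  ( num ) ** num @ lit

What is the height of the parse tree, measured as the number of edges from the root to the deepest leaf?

7

[Expr [Expr [Term [Factor ( [Expr [Term [Factor num]]] )] ** [Term [Factor num]]]] @ [Term [Factor lit]]]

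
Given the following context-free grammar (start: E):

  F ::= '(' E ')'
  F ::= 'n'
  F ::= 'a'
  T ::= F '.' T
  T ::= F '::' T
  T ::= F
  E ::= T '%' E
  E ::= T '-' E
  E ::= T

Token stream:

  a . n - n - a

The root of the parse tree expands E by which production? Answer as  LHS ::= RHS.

E ::= T '-' E

[E [T [F a] . [T [F n]]] - [E [T [F n]] - [E [T [F a]]]]]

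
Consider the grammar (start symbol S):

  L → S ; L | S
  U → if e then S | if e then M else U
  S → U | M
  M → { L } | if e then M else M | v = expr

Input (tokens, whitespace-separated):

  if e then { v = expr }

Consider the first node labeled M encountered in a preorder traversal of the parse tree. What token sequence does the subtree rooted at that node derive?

{ v = expr }

[S [U if e then [S [M { [L [S [M v = expr]]] }]]]]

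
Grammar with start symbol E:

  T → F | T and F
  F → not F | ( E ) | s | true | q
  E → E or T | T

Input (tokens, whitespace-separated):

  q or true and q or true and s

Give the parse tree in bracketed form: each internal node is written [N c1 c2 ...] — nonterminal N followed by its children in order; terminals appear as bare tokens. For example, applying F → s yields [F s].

[E [E [E [T [F q]]] or [T [T [F true]] and [F q]]] or [T [T [F true]] and [F s]]]

E
E or T
E or T or T
T or T or T
F or T or T
q or T or T
q or T and F or T
q or F and F or T
q or true and F or T
q or true and q or T
q or true and q or T and F
q or true and q or F and F
q or true and q or true and F
q or true and q or true and s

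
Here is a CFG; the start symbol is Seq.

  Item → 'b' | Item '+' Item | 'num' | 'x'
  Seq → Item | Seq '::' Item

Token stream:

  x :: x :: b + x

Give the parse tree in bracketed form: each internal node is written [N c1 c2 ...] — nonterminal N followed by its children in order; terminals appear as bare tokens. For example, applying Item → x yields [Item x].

[Seq [Seq [Seq [Item x]] :: [Item x]] :: [Item [Item b] + [Item x]]]

Seq
Seq :: Item
Seq :: Item :: Item
Item :: Item :: Item
x :: Item :: Item
x :: x :: Item
x :: x :: Item + Item
x :: x :: b + Item
x :: x :: b + x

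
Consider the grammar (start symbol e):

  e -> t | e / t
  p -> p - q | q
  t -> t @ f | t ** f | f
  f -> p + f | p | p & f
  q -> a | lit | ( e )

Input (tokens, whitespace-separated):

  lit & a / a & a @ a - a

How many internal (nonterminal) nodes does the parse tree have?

[e [e [t [f [p [q lit]] & [f [p [q a]]]]]] / [t [t [f [p [q a]] & [f [p [q a]]]]] @ [f [p [p [q a]] - [q a]]]]]

22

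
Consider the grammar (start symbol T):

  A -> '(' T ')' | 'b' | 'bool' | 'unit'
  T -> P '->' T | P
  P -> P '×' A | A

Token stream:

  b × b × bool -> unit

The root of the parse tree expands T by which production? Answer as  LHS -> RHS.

T -> P '->' T

[T [P [P [P [A b]] × [A b]] × [A bool]] -> [T [P [A unit]]]]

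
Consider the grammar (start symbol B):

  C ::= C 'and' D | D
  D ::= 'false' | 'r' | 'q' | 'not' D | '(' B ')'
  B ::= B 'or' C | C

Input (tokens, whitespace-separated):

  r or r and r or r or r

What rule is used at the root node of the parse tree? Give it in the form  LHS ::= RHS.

B ::= B 'or' C

[B [B [B [B [C [D r]]] or [C [C [D r]] and [D r]]] or [C [D r]]] or [C [D r]]]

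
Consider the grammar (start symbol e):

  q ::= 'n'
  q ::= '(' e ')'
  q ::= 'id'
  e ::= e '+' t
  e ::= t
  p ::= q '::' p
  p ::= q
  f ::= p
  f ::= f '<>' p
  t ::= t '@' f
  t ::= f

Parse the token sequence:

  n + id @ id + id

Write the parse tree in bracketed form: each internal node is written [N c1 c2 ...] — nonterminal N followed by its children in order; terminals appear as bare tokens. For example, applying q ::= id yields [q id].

e
e + t
e + t + t
t + t + t
f + t + t
p + t + t
q + t + t
n + t + t
n + t @ f + t
n + f @ f + t
n + p @ f + t
n + q @ f + t
n + id @ f + t
n + id @ p + t
n + id @ q + t
n + id @ id + t
n + id @ id + f
n + id @ id + p
n + id @ id + q
n + id @ id + id

[e [e [e [t [f [p [q n]]]]] + [t [t [f [p [q id]]]] @ [f [p [q id]]]]] + [t [f [p [q id]]]]]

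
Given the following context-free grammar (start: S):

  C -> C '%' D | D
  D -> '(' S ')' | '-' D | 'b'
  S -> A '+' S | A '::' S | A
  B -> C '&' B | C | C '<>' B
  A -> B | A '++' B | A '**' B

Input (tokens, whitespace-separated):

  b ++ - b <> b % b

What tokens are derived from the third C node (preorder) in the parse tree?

[S [A [A [B [C [D b]]]] ++ [B [C [D - [D b]]] <> [B [C [C [D b]] % [D b]]]]]]

b % b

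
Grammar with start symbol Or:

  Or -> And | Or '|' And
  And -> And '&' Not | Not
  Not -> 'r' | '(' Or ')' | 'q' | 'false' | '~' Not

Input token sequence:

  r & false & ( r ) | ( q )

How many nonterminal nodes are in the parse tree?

16

[Or [Or [And [And [And [Not r]] & [Not false]] & [Not ( [Or [And [Not r]]] )]]] | [And [Not ( [Or [And [Not q]]] )]]]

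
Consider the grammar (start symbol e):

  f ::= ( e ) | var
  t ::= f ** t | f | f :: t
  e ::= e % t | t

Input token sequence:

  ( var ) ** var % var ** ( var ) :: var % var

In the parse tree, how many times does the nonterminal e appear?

5

[e [e [e [t [f ( [e [t [f var]]] )] ** [t [f var]]]] % [t [f var] ** [t [f ( [e [t [f var]]] )] :: [t [f var]]]]] % [t [f var]]]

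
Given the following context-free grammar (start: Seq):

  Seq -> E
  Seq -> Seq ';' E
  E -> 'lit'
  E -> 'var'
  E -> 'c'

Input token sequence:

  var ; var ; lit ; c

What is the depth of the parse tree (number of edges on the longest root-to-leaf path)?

5

[Seq [Seq [Seq [Seq [E var]] ; [E var]] ; [E lit]] ; [E c]]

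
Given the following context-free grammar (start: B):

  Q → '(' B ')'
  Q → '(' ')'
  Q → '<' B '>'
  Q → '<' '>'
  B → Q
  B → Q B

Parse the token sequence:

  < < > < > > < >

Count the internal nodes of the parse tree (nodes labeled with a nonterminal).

8

[B [Q < [B [Q < >] [B [Q < >]]] >] [B [Q < >]]]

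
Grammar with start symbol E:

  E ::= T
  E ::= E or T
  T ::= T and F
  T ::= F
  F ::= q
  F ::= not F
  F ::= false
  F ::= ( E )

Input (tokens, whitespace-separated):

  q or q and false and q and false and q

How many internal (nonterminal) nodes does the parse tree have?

[E [E [T [F q]]] or [T [T [T [T [T [F q]] and [F false]] and [F q]] and [F false]] and [F q]]]

14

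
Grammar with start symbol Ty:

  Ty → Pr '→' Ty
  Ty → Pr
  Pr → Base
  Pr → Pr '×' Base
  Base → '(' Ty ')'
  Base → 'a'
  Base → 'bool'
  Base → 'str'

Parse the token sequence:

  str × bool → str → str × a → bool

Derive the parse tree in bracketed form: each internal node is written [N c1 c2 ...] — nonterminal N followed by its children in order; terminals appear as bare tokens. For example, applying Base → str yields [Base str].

Ty
Pr → Ty
Pr × Base → Ty
Base × Base → Ty
str × Base → Ty
str × bool → Ty
str × bool → Pr → Ty
str × bool → Base → Ty
str × bool → str → Ty
str × bool → str → Pr → Ty
str × bool → str → Pr × Base → Ty
str × bool → str → Base × Base → Ty
str × bool → str → str × Base → Ty
str × bool → str → str × a → Ty
str × bool → str → str × a → Pr
str × bool → str → str × a → Base
str × bool → str → str × a → bool

[Ty [Pr [Pr [Base str]] × [Base bool]] → [Ty [Pr [Base str]] → [Ty [Pr [Pr [Base str]] × [Base a]] → [Ty [Pr [Base bool]]]]]]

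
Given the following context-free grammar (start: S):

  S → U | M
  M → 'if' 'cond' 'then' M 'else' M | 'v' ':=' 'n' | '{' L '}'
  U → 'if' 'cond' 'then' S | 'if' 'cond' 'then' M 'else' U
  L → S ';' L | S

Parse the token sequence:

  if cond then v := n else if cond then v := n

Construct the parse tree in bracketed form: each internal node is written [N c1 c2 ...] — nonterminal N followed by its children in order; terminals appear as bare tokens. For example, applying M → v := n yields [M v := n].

[S [U if cond then [M v := n] else [U if cond then [S [M v := n]]]]]

S
U
if cond then M else U
if cond then v := n else U
if cond then v := n else if cond then S
if cond then v := n else if cond then M
if cond then v := n else if cond then v := n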